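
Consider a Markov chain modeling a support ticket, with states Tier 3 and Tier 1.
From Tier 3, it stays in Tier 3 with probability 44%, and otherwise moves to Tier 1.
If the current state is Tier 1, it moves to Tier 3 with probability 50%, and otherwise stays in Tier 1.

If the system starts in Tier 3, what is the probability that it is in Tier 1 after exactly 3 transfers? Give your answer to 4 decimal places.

Propagate the distribution vector 3 transfers from Tier 3.
After 0 transfers: (1.0000, 0.0000)
After 1 transfer: (0.4400, 0.5600)
After 2 transfers: (0.4736, 0.5264)
After 3 transfers: (0.4716, 0.5284)
P(in Tier 1 after 3 transfers) = 0.5284

0.5284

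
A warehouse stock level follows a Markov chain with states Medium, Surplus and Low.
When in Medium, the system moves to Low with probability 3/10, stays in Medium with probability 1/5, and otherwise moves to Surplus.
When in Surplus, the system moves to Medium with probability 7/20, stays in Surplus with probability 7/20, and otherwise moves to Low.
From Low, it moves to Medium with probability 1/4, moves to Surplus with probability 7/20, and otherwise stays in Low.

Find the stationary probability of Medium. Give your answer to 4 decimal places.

Let the stationary distribution be π with π = πP and π_1 + π_2 + π_3 = 1.
π_1 = 0.2·π_1 + 0.35·π_2 + 0.25·π_3
π_2 = 0.5·π_1 + 0.35·π_2 + 0.35·π_3
Solving with the normalization constraint gives π = (0.2754, 0.3913, 0.3333).
So the stationary probability of Medium is 0.2754.

0.2754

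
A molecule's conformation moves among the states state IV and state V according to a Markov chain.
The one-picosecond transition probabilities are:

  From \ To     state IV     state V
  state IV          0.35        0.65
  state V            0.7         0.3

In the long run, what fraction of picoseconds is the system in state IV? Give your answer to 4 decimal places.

0.5185

Let the stationary distribution be π with π = πP and π_1 + π_2 = 1.
π_1 = 0.35·π_1 + 0.7·π_2
Solving with the normalization constraint gives π = (0.5185, 0.4815).
So the stationary probability of state IV is 0.5185.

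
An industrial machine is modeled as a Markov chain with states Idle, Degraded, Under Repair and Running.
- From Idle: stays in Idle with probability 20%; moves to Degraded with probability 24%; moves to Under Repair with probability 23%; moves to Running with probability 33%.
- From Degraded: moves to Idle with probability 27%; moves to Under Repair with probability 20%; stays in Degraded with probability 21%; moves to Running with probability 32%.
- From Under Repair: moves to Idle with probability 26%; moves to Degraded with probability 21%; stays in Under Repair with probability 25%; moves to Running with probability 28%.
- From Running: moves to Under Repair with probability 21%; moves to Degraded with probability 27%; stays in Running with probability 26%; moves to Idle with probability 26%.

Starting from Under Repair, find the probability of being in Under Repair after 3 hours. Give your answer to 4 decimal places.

Propagate the distribution vector 3 hours from Under Repair.
After 0 hours: (0.0000, 0.0000, 1.0000, 0.0000)
After 1 hour: (0.2600, 0.2100, 0.2500, 0.2800)
After 2 hours: (0.2465, 0.2346, 0.2231, 0.2958)
After 3 hours: (0.2476, 0.2351, 0.2215, 0.2958)
P(in Under Repair after 3 hours) = 0.2215

0.2215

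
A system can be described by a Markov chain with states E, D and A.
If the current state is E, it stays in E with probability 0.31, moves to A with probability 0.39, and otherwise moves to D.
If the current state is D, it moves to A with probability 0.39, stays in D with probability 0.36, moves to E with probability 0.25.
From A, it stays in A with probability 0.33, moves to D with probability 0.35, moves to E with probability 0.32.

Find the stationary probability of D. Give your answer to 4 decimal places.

0.3387

Let the stationary distribution be π with π = πP and π_1 + π_2 + π_3 = 1.
π_1 = 0.31·π_1 + 0.25·π_2 + 0.32·π_3
π_2 = 0.3·π_1 + 0.36·π_2 + 0.35·π_3
Solving with the normalization constraint gives π = (0.2934, 0.3387, 0.3679).
So the stationary probability of D is 0.3387.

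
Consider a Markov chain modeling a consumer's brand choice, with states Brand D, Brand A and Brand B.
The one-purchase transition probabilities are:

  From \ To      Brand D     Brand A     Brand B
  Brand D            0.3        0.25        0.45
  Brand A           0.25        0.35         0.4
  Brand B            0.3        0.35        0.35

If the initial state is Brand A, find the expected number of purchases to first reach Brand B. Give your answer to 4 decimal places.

Let t(s) be the expected number of purchases to first reach Brand B from state s, with t(Brand B) = 0. Conditioning on the first purchase:
t(Brand D) = 1 + 0.3·t(Brand D) + 0.25·t(Brand A)
t(Brand A) = 1 + 0.25·t(Brand D) + 0.35·t(Brand A)
Solving: t(Brand D) = 2.2930, t(Brand A) = 2.4204.
Expected purchases from Brand A to Brand B: 2.4204.

2.4204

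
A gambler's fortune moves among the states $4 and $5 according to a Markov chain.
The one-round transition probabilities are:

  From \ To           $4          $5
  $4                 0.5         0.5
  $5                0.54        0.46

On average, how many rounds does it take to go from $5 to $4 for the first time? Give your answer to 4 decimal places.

1.8519

Let t(s) be the expected number of rounds to first reach $4 from state s, with t($4) = 0. Conditioning on the first round:
t($5) = 1 + 0.46·t($5)
Solving: t($5) = 1.8519.
Expected rounds from $5 to $4: 1.8519.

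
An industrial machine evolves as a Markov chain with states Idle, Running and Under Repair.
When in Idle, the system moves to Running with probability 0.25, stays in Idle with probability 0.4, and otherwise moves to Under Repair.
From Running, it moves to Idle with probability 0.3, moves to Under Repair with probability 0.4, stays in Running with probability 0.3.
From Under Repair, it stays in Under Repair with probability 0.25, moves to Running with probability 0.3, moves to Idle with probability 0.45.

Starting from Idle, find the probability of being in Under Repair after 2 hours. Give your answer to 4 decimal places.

Sum over the intermediate state after 1 hour:
P = P(Idle→Idle)·P(Idle→Under Repair) + P(Idle→Running)·P(Running→Under Repair) + P(Idle→Under Repair)·P(Under Repair→Under Repair)
  = 0.4×0.35 + 0.25×0.4 + 0.35×0.25
  = 0.1400 + 0.1000 + 0.0875 = 0.3275

0.3275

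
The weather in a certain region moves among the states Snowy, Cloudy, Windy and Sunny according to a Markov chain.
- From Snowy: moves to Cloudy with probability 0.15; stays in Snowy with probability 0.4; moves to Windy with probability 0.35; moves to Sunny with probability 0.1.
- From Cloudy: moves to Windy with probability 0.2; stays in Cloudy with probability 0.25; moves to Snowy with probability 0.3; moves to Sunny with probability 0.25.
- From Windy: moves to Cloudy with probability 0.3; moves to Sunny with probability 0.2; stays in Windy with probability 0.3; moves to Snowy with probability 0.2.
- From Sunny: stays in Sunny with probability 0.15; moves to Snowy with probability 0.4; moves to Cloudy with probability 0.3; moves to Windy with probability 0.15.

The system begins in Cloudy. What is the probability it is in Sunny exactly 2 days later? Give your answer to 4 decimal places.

0.1700

Propagate the distribution vector 2 days from Cloudy.
After 0 days: (0.0000, 1.0000, 0.0000, 0.0000)
After 1 day: (0.3000, 0.2500, 0.2000, 0.2500)
After 2 days: (0.3350, 0.2425, 0.2525, 0.1700)
P(in Sunny after 2 days) = 0.1700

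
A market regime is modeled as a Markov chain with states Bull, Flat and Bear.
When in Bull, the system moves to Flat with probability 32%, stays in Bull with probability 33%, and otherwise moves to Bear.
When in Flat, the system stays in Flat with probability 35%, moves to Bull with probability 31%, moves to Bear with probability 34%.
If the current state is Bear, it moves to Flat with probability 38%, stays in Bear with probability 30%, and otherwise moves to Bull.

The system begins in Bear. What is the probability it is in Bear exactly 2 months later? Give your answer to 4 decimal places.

Sum over the intermediate state after 1 month:
P = P(Bear→Bull)·P(Bull→Bear) + P(Bear→Flat)·P(Flat→Bear) + P(Bear→Bear)·P(Bear→Bear)
  = 0.32×0.35 + 0.38×0.34 + 0.3×0.3
  = 0.1120 + 0.1292 + 0.0900 = 0.3312

0.3312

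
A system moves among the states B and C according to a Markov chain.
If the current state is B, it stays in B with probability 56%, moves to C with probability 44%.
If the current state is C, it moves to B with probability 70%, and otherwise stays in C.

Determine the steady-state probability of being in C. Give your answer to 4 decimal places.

0.3860

Let the stationary distribution be π with π = πP and π_1 + π_2 = 1.
π_1 = 0.56·π_1 + 0.7·π_2
Solving with the normalization constraint gives π = (0.6140, 0.3860).
So the stationary probability of C is 0.3860.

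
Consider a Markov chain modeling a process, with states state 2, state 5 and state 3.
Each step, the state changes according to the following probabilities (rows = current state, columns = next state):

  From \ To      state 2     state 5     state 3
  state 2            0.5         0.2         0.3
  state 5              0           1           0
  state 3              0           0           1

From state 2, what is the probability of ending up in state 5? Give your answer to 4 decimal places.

Let h(s) be the probability of absorption at state 5 starting from transient state s. Then h(state 5) = 1 and h(state 3) = 0. By first-step analysis:
h(state 2) = 0.5·h(state 2) + 0.2·1 + 0.3·0
Solving: h(state 2) = 0.4000.
Starting from state 2, the probability is 0.4000.

0.4000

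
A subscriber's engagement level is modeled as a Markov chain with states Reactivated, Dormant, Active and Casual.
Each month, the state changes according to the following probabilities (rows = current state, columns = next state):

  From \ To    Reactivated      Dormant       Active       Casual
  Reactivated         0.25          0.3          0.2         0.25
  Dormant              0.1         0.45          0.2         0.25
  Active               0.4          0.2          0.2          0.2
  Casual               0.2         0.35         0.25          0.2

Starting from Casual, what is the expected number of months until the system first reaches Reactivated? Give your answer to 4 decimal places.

Let t(s) be the expected number of months to first reach Reactivated from state s, with t(Reactivated) = 0. Conditioning on the first month:
t(Dormant) = 1 + 0.45·t(Dormant) + 0.2·t(Active) + 0.25·t(Casual)
t(Active) = 1 + 0.2·t(Dormant) + 0.2·t(Active) + 0.2·t(Casual)
t(Casual) = 1 + 0.35·t(Dormant) + 0.25·t(Active) + 0.2·t(Casual)
Solving: t(Dormant) = 5.3699, t(Active) = 3.7883, t(Casual) = 4.7832.
Expected months from Casual to Reactivated: 4.7832.

4.7832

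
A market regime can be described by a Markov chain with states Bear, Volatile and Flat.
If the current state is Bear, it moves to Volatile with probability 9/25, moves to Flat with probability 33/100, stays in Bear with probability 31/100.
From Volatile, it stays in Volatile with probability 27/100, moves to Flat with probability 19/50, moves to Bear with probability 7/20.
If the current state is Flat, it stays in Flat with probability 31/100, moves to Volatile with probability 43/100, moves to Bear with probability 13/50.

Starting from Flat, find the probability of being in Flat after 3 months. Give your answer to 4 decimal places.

Propagate the distribution vector 3 months from Flat.
After 0 months: (0.0000, 0.0000, 1.0000)
After 1 month: (0.2600, 0.4300, 0.3100)
After 2 months: (0.3117, 0.3430, 0.3453)
After 3 months: (0.3065, 0.3533, 0.3402)
P(in Flat after 3 months) = 0.3402

0.3402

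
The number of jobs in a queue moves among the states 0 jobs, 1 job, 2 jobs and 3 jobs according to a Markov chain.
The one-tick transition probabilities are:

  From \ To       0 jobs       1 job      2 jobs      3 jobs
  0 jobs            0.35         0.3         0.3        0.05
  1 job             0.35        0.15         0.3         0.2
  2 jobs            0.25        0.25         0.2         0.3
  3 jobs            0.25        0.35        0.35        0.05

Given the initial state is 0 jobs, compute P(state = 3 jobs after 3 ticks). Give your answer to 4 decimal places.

Propagate the distribution vector 3 ticks from 0 jobs.
After 0 ticks: (1.0000, 0.0000, 0.0000, 0.0000)
After 1 tick: (0.3500, 0.3000, 0.3000, 0.0500)
After 2 ticks: (0.3150, 0.2425, 0.2725, 0.1700)
After 3 ticks: (0.3058, 0.2585, 0.2813, 0.1545)
P(in 3 jobs after 3 ticks) = 0.1545

0.1545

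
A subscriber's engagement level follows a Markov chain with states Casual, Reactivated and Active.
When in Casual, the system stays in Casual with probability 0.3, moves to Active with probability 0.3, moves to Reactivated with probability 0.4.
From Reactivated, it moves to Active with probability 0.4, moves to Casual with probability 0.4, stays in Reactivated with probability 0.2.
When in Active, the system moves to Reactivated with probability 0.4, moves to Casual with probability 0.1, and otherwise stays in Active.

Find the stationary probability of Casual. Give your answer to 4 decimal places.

Let the stationary distribution be π with π = πP and π_1 + π_2 + π_3 = 1.
π_1 = 0.3·π_1 + 0.4·π_2 + 0.1·π_3
π_2 = 0.4·π_1 + 0.2·π_2 + 0.4·π_3
Solving with the normalization constraint gives π = (0.2500, 0.3333, 0.4167).
So the stationary probability of Casual is 0.2500.

0.2500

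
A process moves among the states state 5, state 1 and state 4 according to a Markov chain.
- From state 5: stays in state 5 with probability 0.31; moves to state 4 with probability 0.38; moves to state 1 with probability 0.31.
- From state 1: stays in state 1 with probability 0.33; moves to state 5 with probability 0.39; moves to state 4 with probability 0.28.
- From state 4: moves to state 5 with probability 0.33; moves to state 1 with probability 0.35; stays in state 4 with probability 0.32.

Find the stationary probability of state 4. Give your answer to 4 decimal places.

0.3274

Let the stationary distribution be π with π = πP and π_1 + π_2 + π_3 = 1.
π_1 = 0.31·π_1 + 0.39·π_2 + 0.33·π_3
π_2 = 0.31·π_1 + 0.33·π_2 + 0.35·π_3
Solving with the normalization constraint gives π = (0.3429, 0.3297, 0.3274).
So the stationary probability of state 4 is 0.3274.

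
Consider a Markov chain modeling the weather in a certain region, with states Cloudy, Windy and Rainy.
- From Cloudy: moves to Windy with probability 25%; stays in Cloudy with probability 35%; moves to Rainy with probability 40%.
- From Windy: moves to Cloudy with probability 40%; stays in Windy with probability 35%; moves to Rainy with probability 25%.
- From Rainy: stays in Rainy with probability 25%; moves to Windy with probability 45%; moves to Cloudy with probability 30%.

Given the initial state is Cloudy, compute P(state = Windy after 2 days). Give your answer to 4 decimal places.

0.3550

Sum over the intermediate state after 1 day:
P = P(Cloudy→Cloudy)·P(Cloudy→Windy) + P(Cloudy→Windy)·P(Windy→Windy) + P(Cloudy→Rainy)·P(Rainy→Windy)
  = 0.35×0.25 + 0.25×0.35 + 0.4×0.45
  = 0.0875 + 0.0875 + 0.1800 = 0.3550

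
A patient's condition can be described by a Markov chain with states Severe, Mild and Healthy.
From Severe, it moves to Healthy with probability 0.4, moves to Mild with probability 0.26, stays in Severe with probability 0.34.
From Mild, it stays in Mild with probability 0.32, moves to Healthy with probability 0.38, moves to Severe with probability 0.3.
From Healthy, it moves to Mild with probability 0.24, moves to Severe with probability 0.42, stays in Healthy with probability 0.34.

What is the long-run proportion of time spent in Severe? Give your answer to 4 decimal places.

Let the stationary distribution be π with π = πP and π_1 + π_2 + π_3 = 1.
π_1 = 0.34·π_1 + 0.3·π_2 + 0.42·π_3
π_2 = 0.26·π_1 + 0.32·π_2 + 0.24·π_3
Solving with the normalization constraint gives π = (0.3590, 0.2687, 0.3723).
So the stationary probability of Severe is 0.3590.

0.3590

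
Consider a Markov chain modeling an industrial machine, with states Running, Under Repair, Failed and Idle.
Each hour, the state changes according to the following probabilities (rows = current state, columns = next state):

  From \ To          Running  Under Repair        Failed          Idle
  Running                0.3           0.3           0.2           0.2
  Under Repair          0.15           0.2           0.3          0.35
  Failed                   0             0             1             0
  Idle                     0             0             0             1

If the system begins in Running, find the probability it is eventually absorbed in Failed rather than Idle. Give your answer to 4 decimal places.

Let h(s) be the probability of absorption at Failed starting from transient state s. Then h(Failed) = 1 and h(Idle) = 0. By first-step analysis:
h(Running) = 0.3·h(Running) + 0.3·h(Under Repair) + 0.2·1 + 0.2·0
h(Under Repair) = 0.15·h(Running) + 0.2·h(Under Repair) + 0.3·1 + 0.35·0
Solving: h(Running) = 0.4854, h(Under Repair) = 0.4660.
Starting from Running, the probability is 0.4854.

0.4854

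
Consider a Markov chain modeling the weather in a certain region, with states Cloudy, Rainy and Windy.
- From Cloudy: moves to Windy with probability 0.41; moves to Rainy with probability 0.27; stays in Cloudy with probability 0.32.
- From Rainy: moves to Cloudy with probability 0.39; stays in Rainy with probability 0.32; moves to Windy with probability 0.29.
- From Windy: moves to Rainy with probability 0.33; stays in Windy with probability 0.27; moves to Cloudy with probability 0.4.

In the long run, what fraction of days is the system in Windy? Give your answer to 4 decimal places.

0.3276

Let the stationary distribution be π with π = πP and π_1 + π_2 + π_3 = 1.
π_1 = 0.32·π_1 + 0.39·π_2 + 0.4·π_3
π_2 = 0.27·π_1 + 0.32·π_2 + 0.33·π_3
Solving with the normalization constraint gives π = (0.3675, 0.3049, 0.3276).
So the stationary probability of Windy is 0.3276.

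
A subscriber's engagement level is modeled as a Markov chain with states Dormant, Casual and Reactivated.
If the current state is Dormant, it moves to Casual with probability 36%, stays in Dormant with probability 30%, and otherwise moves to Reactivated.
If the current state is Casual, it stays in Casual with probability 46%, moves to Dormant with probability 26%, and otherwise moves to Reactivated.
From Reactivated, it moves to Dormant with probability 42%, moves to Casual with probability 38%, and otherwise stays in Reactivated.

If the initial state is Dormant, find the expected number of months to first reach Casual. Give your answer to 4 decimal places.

Let t(s) be the expected number of months to first reach Casual from state s, with t(Casual) = 0. Conditioning on the first month:
t(Dormant) = 1 + 0.3·t(Dormant) + 0.34·t(Reactivated)
t(Reactivated) = 1 + 0.42·t(Dormant) + 0.2·t(Reactivated)
Solving: t(Dormant) = 2.7325, t(Reactivated) = 2.6846.
Expected months from Dormant to Casual: 2.7325.

2.7325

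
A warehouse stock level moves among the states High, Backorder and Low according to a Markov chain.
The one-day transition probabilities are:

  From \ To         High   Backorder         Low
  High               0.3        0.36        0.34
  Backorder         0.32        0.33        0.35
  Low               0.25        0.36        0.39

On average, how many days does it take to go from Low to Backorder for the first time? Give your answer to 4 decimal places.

Let t(s) be the expected number of days to first reach Backorder from state s, with t(Backorder) = 0. Conditioning on the first day:
t(High) = 1 + 0.3·t(High) + 0.34·t(Low)
t(Low) = 1 + 0.25·t(High) + 0.39·t(Low)
Solving: t(High) = 2.7778, t(Low) = 2.7778.
Expected days from Low to Backorder: 2.7778.

2.7778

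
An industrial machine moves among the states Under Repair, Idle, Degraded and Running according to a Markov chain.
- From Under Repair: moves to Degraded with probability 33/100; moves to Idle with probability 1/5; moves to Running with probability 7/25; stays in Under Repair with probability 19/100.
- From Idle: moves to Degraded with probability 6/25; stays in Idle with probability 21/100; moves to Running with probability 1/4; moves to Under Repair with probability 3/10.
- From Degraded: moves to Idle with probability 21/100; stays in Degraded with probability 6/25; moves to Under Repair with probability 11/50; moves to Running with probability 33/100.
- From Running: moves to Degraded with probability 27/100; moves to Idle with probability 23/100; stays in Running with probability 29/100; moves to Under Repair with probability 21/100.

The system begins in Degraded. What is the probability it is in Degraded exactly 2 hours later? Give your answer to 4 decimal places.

0.2697

Propagate the distribution vector 2 hours from Degraded.
After 0 hours: (0.0000, 0.0000, 1.0000, 0.0000)
After 1 hour: (0.2200, 0.2100, 0.2400, 0.3300)
After 2 hours: (0.2269, 0.2144, 0.2697, 0.2890)
P(in Degraded after 2 hours) = 0.2697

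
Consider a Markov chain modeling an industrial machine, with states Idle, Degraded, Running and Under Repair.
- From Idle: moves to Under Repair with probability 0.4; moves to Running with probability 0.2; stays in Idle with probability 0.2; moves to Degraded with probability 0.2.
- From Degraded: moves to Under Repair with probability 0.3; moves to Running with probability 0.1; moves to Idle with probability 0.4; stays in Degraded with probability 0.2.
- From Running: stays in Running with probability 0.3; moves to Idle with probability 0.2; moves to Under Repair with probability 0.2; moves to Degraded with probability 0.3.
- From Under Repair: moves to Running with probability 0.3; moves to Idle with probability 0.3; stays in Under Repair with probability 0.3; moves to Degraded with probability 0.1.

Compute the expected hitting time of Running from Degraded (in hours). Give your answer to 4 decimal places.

Let t(s) be the expected number of hours to first reach Running from state s, with t(Running) = 0. Conditioning on the first hour:
t(Idle) = 1 + 0.2·t(Idle) + 0.2·t(Degraded) + 0.4·t(Under Repair)
t(Degraded) = 1 + 0.4·t(Idle) + 0.2·t(Degraded) + 0.3·t(Under Repair)
t(Under Repair) = 1 + 0.3·t(Idle) + 0.1·t(Degraded) + 0.3·t(Under Repair)
Solving: t(Idle) = 4.5798, t(Degraded) = 5.0840, t(Under Repair) = 4.1176.
Expected hours from Degraded to Running: 5.0840.

5.0840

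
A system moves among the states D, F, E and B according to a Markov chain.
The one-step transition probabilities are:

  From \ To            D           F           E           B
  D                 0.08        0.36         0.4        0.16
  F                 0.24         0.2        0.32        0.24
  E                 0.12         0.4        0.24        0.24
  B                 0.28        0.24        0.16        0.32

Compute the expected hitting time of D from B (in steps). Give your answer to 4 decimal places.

Let t(s) be the expected number of steps to first reach D from state s, with t(D) = 0. Conditioning on the first step:
t(F) = 1 + 0.2·t(F) + 0.32·t(E) + 0.24·t(B)
t(E) = 1 + 0.4·t(F) + 0.24·t(E) + 0.24·t(B)
t(B) = 1 + 0.24·t(F) + 0.16·t(E) + 0.32·t(B)
Solving: t(F) = 4.5555, t(E) = 5.0616, t(B) = 4.2694.
Expected steps from B to D: 4.2694.

4.2694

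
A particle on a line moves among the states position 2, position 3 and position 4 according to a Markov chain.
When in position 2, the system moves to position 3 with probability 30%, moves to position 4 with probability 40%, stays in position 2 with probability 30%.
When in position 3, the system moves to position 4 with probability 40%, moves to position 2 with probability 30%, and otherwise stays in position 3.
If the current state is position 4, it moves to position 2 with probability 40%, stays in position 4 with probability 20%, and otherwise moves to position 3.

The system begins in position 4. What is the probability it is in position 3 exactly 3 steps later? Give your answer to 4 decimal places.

0.3360

Propagate the distribution vector 3 steps from position 4.
After 0 steps: (0.0000, 0.0000, 1.0000)
After 1 step: (0.4000, 0.4000, 0.2000)
After 2 steps: (0.3200, 0.3200, 0.3600)
After 3 steps: (0.3360, 0.3360, 0.3280)
P(in position 3 after 3 steps) = 0.3360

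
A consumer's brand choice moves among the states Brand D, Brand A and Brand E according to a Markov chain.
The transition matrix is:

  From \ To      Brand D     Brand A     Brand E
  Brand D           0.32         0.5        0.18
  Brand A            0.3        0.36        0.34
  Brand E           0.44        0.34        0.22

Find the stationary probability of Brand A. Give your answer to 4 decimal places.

0.4029

Let the stationary distribution be π with π = πP and π_1 + π_2 + π_3 = 1.
π_1 = 0.32·π_1 + 0.3·π_2 + 0.44·π_3
π_2 = 0.5·π_1 + 0.36·π_2 + 0.34·π_3
Solving with the normalization constraint gives π = (0.3425, 0.4029, 0.2546).
So the stationary probability of Brand A is 0.4029.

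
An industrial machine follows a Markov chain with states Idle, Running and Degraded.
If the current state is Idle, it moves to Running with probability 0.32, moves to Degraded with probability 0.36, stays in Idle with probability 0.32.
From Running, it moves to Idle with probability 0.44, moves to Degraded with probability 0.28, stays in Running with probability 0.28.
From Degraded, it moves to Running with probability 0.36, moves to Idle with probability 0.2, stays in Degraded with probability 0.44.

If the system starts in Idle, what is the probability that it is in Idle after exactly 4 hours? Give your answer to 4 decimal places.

0.3150

Propagate the distribution vector 4 hours from Idle.
After 0 hours: (1.0000, 0.0000, 0.0000)
After 1 hour: (0.3200, 0.3200, 0.3600)
After 2 hours: (0.3152, 0.3216, 0.3632)
After 3 hours: (0.3150, 0.3217, 0.3633)
After 4 hours: (0.3150, 0.3217, 0.3633)
P(in Idle after 4 hours) = 0.3150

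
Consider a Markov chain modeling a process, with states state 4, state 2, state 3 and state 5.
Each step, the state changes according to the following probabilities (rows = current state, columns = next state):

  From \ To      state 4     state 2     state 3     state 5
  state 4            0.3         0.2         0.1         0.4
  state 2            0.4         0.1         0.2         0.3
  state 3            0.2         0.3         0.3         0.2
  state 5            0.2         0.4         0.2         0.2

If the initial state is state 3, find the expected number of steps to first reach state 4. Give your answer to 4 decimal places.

3.9404

Let t(s) be the expected number of steps to first reach state 4 from state s, with t(state 4) = 0. Conditioning on the first step:
t(state 2) = 1 + 0.1·t(state 2) + 0.2·t(state 3) + 0.3·t(state 5)
t(state 3) = 1 + 0.3·t(state 2) + 0.3·t(state 3) + 0.2·t(state 5)
t(state 5) = 1 + 0.4·t(state 2) + 0.2·t(state 3) + 0.2·t(state 5)
Solving: t(state 2) = 3.2781, t(state 3) = 3.9404, t(state 5) = 3.8742.
Expected steps from state 3 to state 4: 3.9404.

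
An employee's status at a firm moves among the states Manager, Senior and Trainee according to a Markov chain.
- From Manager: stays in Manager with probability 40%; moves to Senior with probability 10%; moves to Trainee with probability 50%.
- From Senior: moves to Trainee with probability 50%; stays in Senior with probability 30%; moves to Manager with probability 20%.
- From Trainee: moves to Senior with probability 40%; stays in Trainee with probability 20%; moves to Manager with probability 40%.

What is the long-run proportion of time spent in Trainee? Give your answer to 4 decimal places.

0.3846

Let the stationary distribution be π with π = πP and π_1 + π_2 + π_3 = 1.
π_1 = 0.4·π_1 + 0.2·π_2 + 0.4·π_3
π_2 = 0.1·π_1 + 0.3·π_2 + 0.4·π_3
Solving with the normalization constraint gives π = (0.3462, 0.2692, 0.3846).
So the stationary probability of Trainee is 0.3846.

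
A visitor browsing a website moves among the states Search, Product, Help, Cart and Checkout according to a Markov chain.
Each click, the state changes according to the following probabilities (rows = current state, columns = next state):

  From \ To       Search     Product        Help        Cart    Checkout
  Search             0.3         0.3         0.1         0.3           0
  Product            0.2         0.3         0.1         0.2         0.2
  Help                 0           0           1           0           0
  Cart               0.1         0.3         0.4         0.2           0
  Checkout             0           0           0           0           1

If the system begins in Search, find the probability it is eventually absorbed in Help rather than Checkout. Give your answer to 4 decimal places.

Let h(s) be the probability of absorption at Help starting from transient state s. Then h(Help) = 1 and h(Checkout) = 0. By first-step analysis:
h(Search) = 0.3·h(Search) + 0.3·h(Product) + 0.1·1 + 0.3·h(Cart)
h(Product) = 0.2·h(Search) + 0.3·h(Product) + 0.1·1 + 0.2·h(Cart) + 0.2·0
h(Cart) = 0.1·h(Search) + 0.3·h(Product) + 0.4·1 + 0.2·h(Cart)
Solving: h(Search) = 0.7432, h(Product) = 0.5875, h(Cart) = 0.8132.
Starting from Search, the probability is 0.7432.

0.7432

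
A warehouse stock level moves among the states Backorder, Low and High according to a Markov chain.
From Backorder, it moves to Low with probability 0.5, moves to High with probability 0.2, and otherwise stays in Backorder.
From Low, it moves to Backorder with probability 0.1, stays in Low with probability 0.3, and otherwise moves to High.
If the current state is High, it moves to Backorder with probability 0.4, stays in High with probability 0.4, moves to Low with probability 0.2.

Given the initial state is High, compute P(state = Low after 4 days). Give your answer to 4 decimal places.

Propagate the distribution vector 4 days from High.
After 0 days: (0.0000, 0.0000, 1.0000)
After 1 day: (0.4000, 0.2000, 0.4000)
After 2 days: (0.3000, 0.3400, 0.3600)
After 3 days: (0.2680, 0.3240, 0.4080)
After 4 days: (0.2760, 0.3128, 0.4112)
P(in Low after 4 days) = 0.3128

0.3128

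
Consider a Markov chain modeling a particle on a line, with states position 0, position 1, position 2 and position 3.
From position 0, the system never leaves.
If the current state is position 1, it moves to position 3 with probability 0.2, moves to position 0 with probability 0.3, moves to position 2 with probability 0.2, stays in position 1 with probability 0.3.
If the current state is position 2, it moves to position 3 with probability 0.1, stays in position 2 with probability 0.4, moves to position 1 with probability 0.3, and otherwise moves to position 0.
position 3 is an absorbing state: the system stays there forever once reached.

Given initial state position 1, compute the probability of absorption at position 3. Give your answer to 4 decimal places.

Let h(s) be the probability of absorption at position 3 starting from transient state s. Then h(position 3) = 1 and h(position 0) = 0. By first-step analysis:
h(position 1) = 0.3·0 + 0.3·h(position 1) + 0.2·h(position 2) + 0.2·1
h(position 2) = 0.2·0 + 0.3·h(position 1) + 0.4·h(position 2) + 0.1·1
Solving: h(position 1) = 0.3889, h(position 2) = 0.3611.
Starting from position 1, the probability is 0.3889.

0.3889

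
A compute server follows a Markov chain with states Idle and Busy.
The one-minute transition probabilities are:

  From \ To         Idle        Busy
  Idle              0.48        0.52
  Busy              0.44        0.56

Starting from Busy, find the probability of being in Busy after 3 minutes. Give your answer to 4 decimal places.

Propagate the distribution vector 3 minutes from Busy.
After 0 minutes: (0.0000, 1.0000)
After 1 minute: (0.4400, 0.5600)
After 2 minutes: (0.4576, 0.5424)
After 3 minutes: (0.4583, 0.5417)
P(in Busy after 3 minutes) = 0.5417

0.5417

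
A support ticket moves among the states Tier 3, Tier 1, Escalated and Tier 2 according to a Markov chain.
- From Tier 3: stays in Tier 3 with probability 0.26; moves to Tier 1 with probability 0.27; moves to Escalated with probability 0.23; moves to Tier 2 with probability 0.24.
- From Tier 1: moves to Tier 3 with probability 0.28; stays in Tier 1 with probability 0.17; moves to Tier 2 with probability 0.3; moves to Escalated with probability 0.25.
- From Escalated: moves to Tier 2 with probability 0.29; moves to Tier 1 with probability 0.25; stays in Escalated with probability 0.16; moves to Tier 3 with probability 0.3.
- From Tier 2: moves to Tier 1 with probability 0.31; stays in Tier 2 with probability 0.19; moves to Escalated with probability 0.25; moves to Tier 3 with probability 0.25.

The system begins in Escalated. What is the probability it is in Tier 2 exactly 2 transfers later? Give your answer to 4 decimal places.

Propagate the distribution vector 2 transfers from Escalated.
After 0 transfers: (0.0000, 0.0000, 1.0000, 0.0000)
After 1 transfer: (0.3000, 0.2500, 0.1600, 0.2900)
After 2 transfers: (0.2685, 0.2534, 0.2296, 0.2485)
P(in Tier 2 after 2 transfers) = 0.2485

0.2485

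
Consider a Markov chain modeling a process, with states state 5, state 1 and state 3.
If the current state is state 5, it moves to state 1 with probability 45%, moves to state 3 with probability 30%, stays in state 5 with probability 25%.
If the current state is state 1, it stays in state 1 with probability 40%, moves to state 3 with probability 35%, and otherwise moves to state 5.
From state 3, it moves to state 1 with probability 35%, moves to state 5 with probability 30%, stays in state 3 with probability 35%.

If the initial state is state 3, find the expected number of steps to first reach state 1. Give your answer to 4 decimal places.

Let t(s) be the expected number of steps to first reach state 1 from state s, with t(state 1) = 0. Conditioning on the first step:
t(state 5) = 1 + 0.25·t(state 5) + 0.3·t(state 3)
t(state 3) = 1 + 0.3·t(state 5) + 0.35·t(state 3)
Solving: t(state 5) = 2.3899, t(state 3) = 2.6415.
Expected steps from state 3 to state 1: 2.6415.

2.6415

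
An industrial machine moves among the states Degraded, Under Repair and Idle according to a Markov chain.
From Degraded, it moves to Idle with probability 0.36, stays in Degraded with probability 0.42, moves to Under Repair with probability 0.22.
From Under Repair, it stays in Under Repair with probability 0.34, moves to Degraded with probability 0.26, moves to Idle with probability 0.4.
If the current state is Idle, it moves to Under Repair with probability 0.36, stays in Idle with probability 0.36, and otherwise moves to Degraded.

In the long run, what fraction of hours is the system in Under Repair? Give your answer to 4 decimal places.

Let the stationary distribution be π with π = πP and π_1 + π_2 + π_3 = 1.
π_1 = 0.42·π_1 + 0.26·π_2 + 0.28·π_3
π_2 = 0.22·π_1 + 0.34·π_2 + 0.36·π_3
Solving with the normalization constraint gives π = (0.3184, 0.3092, 0.3724).
So the stationary probability of Under Repair is 0.3092.

0.3092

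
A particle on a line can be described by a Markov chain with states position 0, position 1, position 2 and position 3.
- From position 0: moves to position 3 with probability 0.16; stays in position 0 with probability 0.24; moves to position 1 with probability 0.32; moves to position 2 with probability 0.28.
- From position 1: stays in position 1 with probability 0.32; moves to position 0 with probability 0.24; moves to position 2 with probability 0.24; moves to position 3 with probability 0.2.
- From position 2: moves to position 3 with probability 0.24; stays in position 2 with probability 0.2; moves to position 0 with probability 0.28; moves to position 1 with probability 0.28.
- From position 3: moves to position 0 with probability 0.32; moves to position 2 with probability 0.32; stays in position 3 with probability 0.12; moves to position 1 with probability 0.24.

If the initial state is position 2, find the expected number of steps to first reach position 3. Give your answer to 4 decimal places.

Let t(s) be the expected number of steps to first reach position 3 from state s, with t(position 3) = 0. Conditioning on the first step:
t(position 0) = 1 + 0.24·t(position 0) + 0.32·t(position 1) + 0.28·t(position 2)
t(position 1) = 1 + 0.24·t(position 0) + 0.32·t(position 1) + 0.24·t(position 2)
t(position 2) = 1 + 0.28·t(position 0) + 0.28·t(position 1) + 0.2·t(position 2)
Solving: t(position 0) = 5.2022, t(position 1) = 5.0093, t(position 2) = 4.8240.
Expected steps from position 2 to position 3: 4.8240.

4.8240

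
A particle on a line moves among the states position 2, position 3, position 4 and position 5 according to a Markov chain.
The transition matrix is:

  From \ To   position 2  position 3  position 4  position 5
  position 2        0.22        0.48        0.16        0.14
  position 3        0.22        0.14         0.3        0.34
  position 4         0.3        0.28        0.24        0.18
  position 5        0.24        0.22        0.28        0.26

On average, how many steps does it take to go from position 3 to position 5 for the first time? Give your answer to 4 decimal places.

3.9719

Let t(s) be the expected number of steps to first reach position 5 from state s, with t(position 5) = 0. Conditioning on the first step:
t(position 2) = 1 + 0.22·t(position 2) + 0.48·t(position 3) + 0.16·t(position 4)
t(position 3) = 1 + 0.22·t(position 2) + 0.14·t(position 3) + 0.3·t(position 4)
t(position 4) = 1 + 0.3·t(position 2) + 0.28·t(position 3) + 0.24·t(position 4)
Solving: t(position 2) = 4.6749, t(position 3) = 3.9719, t(position 4) = 4.6245.
Expected steps from position 3 to position 5: 3.9719.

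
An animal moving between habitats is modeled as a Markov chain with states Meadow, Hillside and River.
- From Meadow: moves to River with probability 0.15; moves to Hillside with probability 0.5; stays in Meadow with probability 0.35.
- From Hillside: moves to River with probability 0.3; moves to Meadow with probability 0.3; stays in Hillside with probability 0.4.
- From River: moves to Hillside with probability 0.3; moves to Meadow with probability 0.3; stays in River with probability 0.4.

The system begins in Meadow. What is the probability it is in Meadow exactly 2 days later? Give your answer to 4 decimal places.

0.3175

Sum over the intermediate state after 1 day:
P = P(Meadow→Meadow)·P(Meadow→Meadow) + P(Meadow→Hillside)·P(Hillside→Meadow) + P(Meadow→River)·P(River→Meadow)
  = 0.35×0.35 + 0.5×0.3 + 0.15×0.3
  = 0.1225 + 0.1500 + 0.0450 = 0.3175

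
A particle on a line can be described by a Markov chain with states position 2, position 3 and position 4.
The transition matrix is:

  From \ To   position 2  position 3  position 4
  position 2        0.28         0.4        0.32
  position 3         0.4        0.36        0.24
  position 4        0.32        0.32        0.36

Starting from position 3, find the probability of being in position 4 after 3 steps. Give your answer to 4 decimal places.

0.3027

Propagate the distribution vector 3 steps from position 3.
After 0 steps: (0.0000, 1.0000, 0.0000)
After 1 step: (0.4000, 0.3600, 0.2400)
After 2 steps: (0.3328, 0.3664, 0.3008)
After 3 steps: (0.3360, 0.3613, 0.3027)
P(in position 4 after 3 steps) = 0.3027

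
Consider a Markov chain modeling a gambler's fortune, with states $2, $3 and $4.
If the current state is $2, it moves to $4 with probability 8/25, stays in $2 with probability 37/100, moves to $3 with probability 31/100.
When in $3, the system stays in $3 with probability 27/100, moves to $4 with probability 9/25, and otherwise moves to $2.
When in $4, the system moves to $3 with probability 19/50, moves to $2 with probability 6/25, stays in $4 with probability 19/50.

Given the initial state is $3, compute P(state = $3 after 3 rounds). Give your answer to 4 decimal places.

0.3217

Propagate the distribution vector 3 rounds from $3.
After 0 rounds: (0.0000, 1.0000, 0.0000)
After 1 round: (0.3700, 0.2700, 0.3600)
After 2 rounds: (0.3232, 0.3244, 0.3524)
After 3 rounds: (0.3242, 0.3217, 0.3541)
P(in $3 after 3 rounds) = 0.3217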